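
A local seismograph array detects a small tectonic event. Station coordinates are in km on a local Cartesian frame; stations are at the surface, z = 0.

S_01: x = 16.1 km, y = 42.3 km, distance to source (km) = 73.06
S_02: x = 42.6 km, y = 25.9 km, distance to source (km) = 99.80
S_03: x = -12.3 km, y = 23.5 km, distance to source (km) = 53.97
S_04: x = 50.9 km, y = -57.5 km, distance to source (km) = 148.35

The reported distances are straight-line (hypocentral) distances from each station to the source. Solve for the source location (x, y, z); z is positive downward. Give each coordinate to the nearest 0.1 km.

x ≈ -50.0 km, y ≈ 46.8 km, depth ≈ 30.8 km

Each station gives a sphere (x−x_i)² + (y−y_i)² + z² = d_i² (stations at z=0).
Subtracting the S_01 sphere from S_02 and S_03: z² cancels, leaving linear equations in x and y:
53.0 x − 32.8 y = -4185.21
-56.8 x − 37.6 y = 1080.04
Solving: x ≈ -49.999, y ≈ 46.806 km (keep extra digits for the depth step; rounded: -50.0, 46.8).
Then from the S_01 sphere: z² = 73.06² − (x − 16.1)² − (y − 42.3)² with x = -49.999, y = 46.806, so z ≈ 30.796 ≈ 30.8 km.
Check against S_04 (with the unrounded solution): distance 148.35 ≈ 148.35 km. ✓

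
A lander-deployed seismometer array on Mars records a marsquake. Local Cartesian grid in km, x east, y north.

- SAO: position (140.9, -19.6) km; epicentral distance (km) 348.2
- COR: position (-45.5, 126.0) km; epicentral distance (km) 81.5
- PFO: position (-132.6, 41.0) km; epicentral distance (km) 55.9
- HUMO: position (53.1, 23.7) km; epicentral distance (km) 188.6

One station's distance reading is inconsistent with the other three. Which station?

Solve using three stations at a time. Using COR, PFO, HUMO (subtract circle equations pairwise → linear system) gives (x, y) ≈ (-121.2, 95.8).
Distances from that point to each station vs reported:
  SAO: calculated 286.4 vs reported 348.2 → residual 61.8 km
  COR: calculated 81.5 vs reported 81.5 → residual 0.0 km
  PFO: calculated 55.9 vs reported 55.9 → residual 0.0 km
  HUMO: calculated 188.6 vs reported 188.6 → residual 0.0 km
COR, PFO, HUMO are mutually consistent (residuals ≈ 0); SAO is off by 61.8 km.

SAO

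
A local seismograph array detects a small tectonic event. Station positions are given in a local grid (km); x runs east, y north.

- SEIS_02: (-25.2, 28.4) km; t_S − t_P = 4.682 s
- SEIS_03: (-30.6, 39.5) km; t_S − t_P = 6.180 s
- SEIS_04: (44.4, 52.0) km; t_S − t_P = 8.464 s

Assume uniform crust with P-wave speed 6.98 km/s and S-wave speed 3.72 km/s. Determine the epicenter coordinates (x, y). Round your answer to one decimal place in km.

Distance from S−P lag: d = Δt · v_P v_S / (v_P − v_S) = Δt · (6.98·3.72)/(6.98−3.72) ≈ 7.9649·Δt.
So d_SEIS_02 = 37.29, d_SEIS_03 = 49.22, d_SEIS_04 = 67.41 km.
Circle about each station: (x + 25.2)² + (y − 28.4)² = 37.29²; (x + 30.6)² + (y − 39.5)² = 49.22²; (x − 44.4)² + (y − 52.0)² = 67.41².
Subtracting pairs of circle equations eliminates x²+y² and gives linear equations (the radical axes):
-10.8 x + 22.2 y = 22.95
139.2 x + 47.2 y = 80.20
Solving the 2×2 system: x ≈ 0.2, y ≈ 1.1 km.

x ≈ 0.2 km, y ≈ 1.1 km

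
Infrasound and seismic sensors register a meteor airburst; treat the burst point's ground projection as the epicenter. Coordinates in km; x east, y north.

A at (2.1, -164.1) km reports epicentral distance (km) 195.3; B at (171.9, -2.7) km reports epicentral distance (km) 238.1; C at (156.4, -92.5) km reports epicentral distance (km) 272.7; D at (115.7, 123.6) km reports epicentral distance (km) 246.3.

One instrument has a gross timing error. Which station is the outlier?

B

Solve using three stations at a time. Using A, C, D (subtract circle equations pairwise → linear system) gives (x, y) ≈ (-99.0, 3.0).
Distances from that point to each station vs reported:
  A: calculated 195.3 vs reported 195.3 → residual 0.0 km
  B: calculated 271.0 vs reported 238.1 → residual 32.9 km
  C: calculated 272.7 vs reported 272.7 → residual 0.0 km
  D: calculated 246.3 vs reported 246.3 → residual 0.0 km
A, C, D are mutually consistent (residuals ≈ 0); B is off by 32.9 km.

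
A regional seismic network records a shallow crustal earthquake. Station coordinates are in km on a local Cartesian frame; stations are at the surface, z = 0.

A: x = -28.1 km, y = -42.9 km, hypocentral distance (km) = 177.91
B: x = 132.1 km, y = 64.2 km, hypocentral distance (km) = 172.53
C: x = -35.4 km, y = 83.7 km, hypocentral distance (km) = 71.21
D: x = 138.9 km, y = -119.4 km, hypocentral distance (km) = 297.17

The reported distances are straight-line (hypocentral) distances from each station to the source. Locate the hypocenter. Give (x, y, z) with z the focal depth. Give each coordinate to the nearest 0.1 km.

Each station gives a sphere (x−x_i)² + (y−y_i)² + z² = d_i² (stations at z=0).
Subtracting the A sphere from B and C: z² cancels, leaving linear equations in x and y:
320.4 x + 214.2 y = 20827.40
-14.6 x + 253.2 y = 32209.93
Solving: x ≈ -19.298, y ≈ 126.099 km (keep extra digits for the depth step; rounded: -19.3, 126.1).
Then from the A sphere: z² = 177.91² − (x + 28.1)² − (y + 42.9)² with x = -19.298, y = 126.099, so z ≈ 54.898 ≈ 54.9 km.
Check against D (with the unrounded solution): distance 297.17 ≈ 297.17 km. ✓

x ≈ -19.3 km, y ≈ 126.1 km, depth ≈ 54.9 km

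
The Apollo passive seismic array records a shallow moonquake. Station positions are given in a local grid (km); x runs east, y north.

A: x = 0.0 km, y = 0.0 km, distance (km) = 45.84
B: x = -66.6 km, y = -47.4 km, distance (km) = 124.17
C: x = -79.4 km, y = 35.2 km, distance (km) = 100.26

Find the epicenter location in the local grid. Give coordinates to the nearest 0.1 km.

Circle about each station: x² + y² = 45.84²; (x + 66.6)² + (y + 47.4)² = 124.17²; (x + 79.4)² + (y − 35.2)² = 100.26².
Subtracting the A equation from the B and C equations removes the quadratic terms:
-133.2 x − 94.8 y = -6634.56
-158.8 x + 70.4 y = -407.36
Solving the 2×2 system: x ≈ 20.7, y ≈ 40.9 km.

x ≈ 20.7 km, y ≈ 40.9 km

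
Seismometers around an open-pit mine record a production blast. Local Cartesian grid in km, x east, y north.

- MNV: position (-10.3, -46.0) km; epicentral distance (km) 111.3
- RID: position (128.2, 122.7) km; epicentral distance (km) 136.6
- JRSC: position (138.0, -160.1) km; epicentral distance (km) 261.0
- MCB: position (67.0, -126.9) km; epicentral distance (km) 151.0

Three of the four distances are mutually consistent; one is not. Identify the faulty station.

MCB

Solve using three stations at a time. Using MNV, RID, JRSC (subtract circle equations pairwise → linear system) gives (x, y) ≈ (4.7, 64.3).
Distances from that point to each station vs reported:
  MNV: calculated 111.3 vs reported 111.3 → residual 0.0 km
  RID: calculated 136.6 vs reported 136.6 → residual 0.0 km
  JRSC: calculated 261.0 vs reported 261.0 → residual 0.0 km
  MCB: calculated 201.1 vs reported 151.0 → residual 50.1 km
MNV, RID, JRSC are mutually consistent (residuals ≈ 0); MCB is off by 50.1 km.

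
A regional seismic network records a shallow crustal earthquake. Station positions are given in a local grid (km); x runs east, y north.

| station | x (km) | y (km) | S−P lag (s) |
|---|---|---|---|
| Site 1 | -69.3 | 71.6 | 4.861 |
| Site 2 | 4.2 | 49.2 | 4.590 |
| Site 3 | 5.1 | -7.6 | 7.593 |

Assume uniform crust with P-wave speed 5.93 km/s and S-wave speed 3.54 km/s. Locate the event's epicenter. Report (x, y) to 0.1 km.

Distance from S−P lag: d = Δt · v_P v_S / (v_P − v_S) = Δt · (5.93·3.54)/(5.93−3.54) ≈ 8.7833·Δt.
So d_Site 1 = 42.70, d_Site 2 = 40.32, d_Site 3 = 66.69 km.
Circle about each station: (x + 69.3)² + (y − 71.6)² = 42.70²; (x − 4.2)² + (y − 49.2)² = 40.32²; (x − 5.1)² + (y + 7.6)² = 66.69².
Subtracting the Site 1 equation from the Site 2 and Site 3 equations removes the quadratic terms:
147.0 x − 44.8 y = -7293.18
148.8 x − 158.4 y = -12469.55
Solving the 2×2 system: x ≈ -35.9, y ≈ 45.0 km.

(-35.9, 45.0)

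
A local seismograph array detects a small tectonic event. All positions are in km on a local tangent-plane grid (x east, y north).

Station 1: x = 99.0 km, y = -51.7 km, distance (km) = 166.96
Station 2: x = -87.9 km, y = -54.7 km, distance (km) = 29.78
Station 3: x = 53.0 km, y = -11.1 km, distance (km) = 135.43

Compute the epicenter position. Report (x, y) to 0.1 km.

Circle about each station: (x − 99.0)² + (y + 51.7)² = 166.96²; (x + 87.9)² + (y + 54.7)² = 29.78²; (x − 53.0)² + (y + 11.1)² = 135.43².
Subtracting pairs of circle equations eliminates x²+y² and gives linear equations (the radical axes):
-373.8 x − 6.0 y = 25233.40
-92.0 x + 81.2 y = -7.32
Solving the 2×2 system: x ≈ -66.3, y ≈ -75.2 km.
Check against Station 1 (with the unrounded x, y): √((x − 99.0)²+(y + 51.7)²) = 166.96 ≈ 166.96 km. ✓

-66.3 km east, -75.2 km north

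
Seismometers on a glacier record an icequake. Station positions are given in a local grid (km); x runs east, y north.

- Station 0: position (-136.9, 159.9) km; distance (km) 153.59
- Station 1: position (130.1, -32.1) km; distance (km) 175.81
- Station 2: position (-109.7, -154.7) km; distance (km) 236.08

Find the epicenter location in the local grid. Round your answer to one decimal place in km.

Circle about each station: (x + 136.9)² + (y − 159.9)² = 153.59²; (x − 130.1)² + (y + 32.1)² = 175.81²; (x + 109.7)² + (y + 154.7)² = 236.08².
Subtracting the Station 0 equation from the Station 1 and Station 2 equations removes the quadratic terms:
534.0 x − 384.0 y = -33672.47
54.4 x − 629.2 y = -40487.32
Solving the 2×2 system: x ≈ -17.9, y ≈ 62.8 km.

x ≈ -17.9 km, y ≈ 62.8 km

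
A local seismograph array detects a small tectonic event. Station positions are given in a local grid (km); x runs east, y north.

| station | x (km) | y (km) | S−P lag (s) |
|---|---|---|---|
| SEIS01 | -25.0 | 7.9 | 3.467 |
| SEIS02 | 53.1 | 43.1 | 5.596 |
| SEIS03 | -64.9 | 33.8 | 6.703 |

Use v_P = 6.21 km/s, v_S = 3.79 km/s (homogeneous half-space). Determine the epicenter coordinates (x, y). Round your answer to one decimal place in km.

(0.2, 30.3)

Distance from S−P lag: d = Δt · v_P v_S / (v_P − v_S) = Δt · (6.21·3.79)/(6.21−3.79) ≈ 9.7256·Δt.
So d_SEIS01 = 33.72, d_SEIS02 = 54.42, d_SEIS03 = 65.19 km.
Circle about each station: (x + 25.0)² + (y − 7.9)² = 33.72²; (x − 53.1)² + (y − 43.1)² = 54.42²; (x + 64.9)² + (y − 33.8)² = 65.19².
Subtracting pairs of circle equations eliminates x²+y² and gives linear equations (the radical axes):
156.2 x + 70.4 y = 2165.31
-79.8 x + 51.8 y = 1554.34
Solving the 2×2 system: x ≈ 0.2, y ≈ 30.3 km.
Check against SEIS01 (with the unrounded x, y): √((x + 25.0)²+(y − 7.9)²) = 33.73 ≈ 33.72 km. ✓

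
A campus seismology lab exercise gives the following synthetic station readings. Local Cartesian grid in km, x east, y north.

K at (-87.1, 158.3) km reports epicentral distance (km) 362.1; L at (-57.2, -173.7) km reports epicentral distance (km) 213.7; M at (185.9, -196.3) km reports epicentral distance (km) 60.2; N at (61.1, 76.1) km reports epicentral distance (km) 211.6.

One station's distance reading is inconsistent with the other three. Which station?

M

Solve using three stations at a time. Using K, L, N (subtract circle equations pairwise → linear system) gives (x, y) ≈ (148.7, -116.5).
Distances from that point to each station vs reported:
  K: calculated 362.1 vs reported 362.1 → residual 0.0 km
  L: calculated 213.7 vs reported 213.7 → residual 0.0 km
  M: calculated 88.1 vs reported 60.2 → residual 27.9 km
  N: calculated 211.6 vs reported 211.6 → residual 0.0 km
K, L, N are mutually consistent (residuals ≈ 0); M is off by 27.9 km.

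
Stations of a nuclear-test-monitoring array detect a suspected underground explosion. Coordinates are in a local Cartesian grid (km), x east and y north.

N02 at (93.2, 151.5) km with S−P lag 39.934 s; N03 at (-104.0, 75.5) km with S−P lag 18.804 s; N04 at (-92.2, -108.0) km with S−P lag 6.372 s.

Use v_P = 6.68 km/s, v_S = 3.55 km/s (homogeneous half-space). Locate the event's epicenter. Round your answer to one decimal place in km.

(-116.7, -66.4)

Distance from S−P lag: d = Δt · v_P v_S / (v_P − v_S) = Δt · (6.68·3.55)/(6.68−3.55) ≈ 7.5764·Δt.
So d_N02 = 302.55, d_N03 = 142.47, d_N04 = 48.28 km.
Circle about each station: (x − 93.2)² + (y − 151.5)² = 302.55²; (x + 104.0)² + (y − 75.5)² = 142.47²; (x + 92.2)² + (y + 108.0)² = 48.28².
Subtracting pairs of circle equations eliminates x²+y² and gives linear equations (the radical axes):
-394.4 x − 152.0 y = 56116.56
-370.8 x − 519.0 y = 77731.89
Solving the 2×2 system: x ≈ -116.7, y ≈ -66.4 km.
Check against N02 (with the unrounded x, y): √((x − 93.2)²+(y − 151.5)²) = 302.55 ≈ 302.55 km. ✓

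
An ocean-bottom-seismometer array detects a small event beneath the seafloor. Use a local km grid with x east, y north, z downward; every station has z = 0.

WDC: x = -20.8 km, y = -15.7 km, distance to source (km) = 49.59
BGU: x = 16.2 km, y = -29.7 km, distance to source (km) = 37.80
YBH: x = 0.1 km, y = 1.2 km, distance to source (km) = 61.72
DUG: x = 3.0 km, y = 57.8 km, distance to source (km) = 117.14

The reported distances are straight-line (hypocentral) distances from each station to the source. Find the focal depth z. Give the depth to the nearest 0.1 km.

17.7 km

Each station gives a sphere (x−x_i)² + (y−y_i)² + z² = d_i² (stations at z=0).
Subtracting the WDC sphere from BGU and YBH: z² cancels, leaving linear equations in x and y:
74.0 x − 28.0 y = 1495.73
41.8 x + 33.8 y = -2027.87
Solving: x ≈ -1.695, y ≈ -57.900 km (keep extra digits for the depth step; rounded: -1.7, -57.9).
Then from the WDC sphere: z² = 49.59² − (x + 20.8)² − (y + 15.7)² with x = -1.695, y = -57.900, so z ≈ 17.701 ≈ 17.7 km.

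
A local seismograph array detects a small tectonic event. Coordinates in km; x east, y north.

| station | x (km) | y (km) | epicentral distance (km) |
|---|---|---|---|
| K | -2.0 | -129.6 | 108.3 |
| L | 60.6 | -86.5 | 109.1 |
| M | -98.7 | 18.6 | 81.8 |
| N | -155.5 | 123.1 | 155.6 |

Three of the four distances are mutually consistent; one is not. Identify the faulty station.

Solve using three stations at a time. Using K, L, M (subtract circle equations pairwise → linear system) gives (x, y) ≈ (-29.4, -24.8).
Distances from that point to each station vs reported:
  K: calculated 108.3 vs reported 108.3 → residual 0.0 km
  L: calculated 109.1 vs reported 109.1 → residual 0.0 km
  M: calculated 81.8 vs reported 81.8 → residual 0.0 km
  N: calculated 194.4 vs reported 155.6 → residual 38.8 km
K, L, M are mutually consistent (residuals ≈ 0); N is off by 38.8 km.

N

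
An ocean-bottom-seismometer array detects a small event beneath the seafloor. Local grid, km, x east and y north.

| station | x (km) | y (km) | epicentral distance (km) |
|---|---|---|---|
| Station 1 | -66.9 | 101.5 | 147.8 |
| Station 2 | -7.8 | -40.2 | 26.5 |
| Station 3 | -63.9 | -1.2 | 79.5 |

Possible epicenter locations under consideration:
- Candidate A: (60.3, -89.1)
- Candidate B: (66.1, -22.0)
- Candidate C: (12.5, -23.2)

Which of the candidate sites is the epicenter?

For each candidate, compare |candidate − station| to the reported distance:
Candidate A: residuals Station 1 81.3, Station 2 57.3, Station 3 72.7 → max 81.3 km
Candidate B: residuals Station 1 33.7, Station 2 49.6, Station 3 52.2 → max 52.2 km
Candidate C: residuals Station 1 0.0, Station 2 0.0, Station 3 0.0 → max 0.0 km
Only Candidate C has all residuals ≈ 0.

Candidate C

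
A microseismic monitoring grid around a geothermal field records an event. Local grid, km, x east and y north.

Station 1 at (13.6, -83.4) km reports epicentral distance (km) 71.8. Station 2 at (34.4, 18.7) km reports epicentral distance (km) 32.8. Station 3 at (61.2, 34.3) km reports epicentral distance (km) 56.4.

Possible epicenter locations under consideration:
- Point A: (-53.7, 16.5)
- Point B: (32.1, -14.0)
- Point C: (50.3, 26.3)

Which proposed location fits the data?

Point B

For each candidate, compare |candidate − station| to the reported distance:
Point A: residuals Station 1 48.7, Station 2 55.3, Station 3 59.9 → max 59.9 km
Point B: residuals Station 1 0.0, Station 2 0.0, Station 3 0.0 → max 0.0 km
Point C: residuals Station 1 43.9, Station 2 15.2, Station 3 42.9 → max 43.9 km
Only Point B has all residuals ≈ 0.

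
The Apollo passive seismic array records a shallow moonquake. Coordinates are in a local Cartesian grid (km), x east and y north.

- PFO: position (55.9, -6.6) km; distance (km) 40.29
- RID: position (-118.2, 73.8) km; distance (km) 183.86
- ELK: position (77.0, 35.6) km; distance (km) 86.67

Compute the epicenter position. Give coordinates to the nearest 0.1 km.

28.9 km east, -36.5 km north

Circle about each station: (x − 55.9)² + (y + 6.6)² = 40.29²; (x + 118.2)² + (y − 73.8)² = 183.86²; (x − 77.0)² + (y − 35.6)² = 86.67².
Subtracting pairs of circle equations eliminates x²+y² and gives linear equations (the radical axes):
-348.2 x + 160.8 y = -15931.91
42.2 x + 84.4 y = -1860.41
Solving the 2×2 system: x ≈ 28.9, y ≈ -36.5 km.
Check against PFO (with the unrounded x, y): √((x − 55.9)²+(y + 6.6)²) = 40.28 ≈ 40.29 km. ✓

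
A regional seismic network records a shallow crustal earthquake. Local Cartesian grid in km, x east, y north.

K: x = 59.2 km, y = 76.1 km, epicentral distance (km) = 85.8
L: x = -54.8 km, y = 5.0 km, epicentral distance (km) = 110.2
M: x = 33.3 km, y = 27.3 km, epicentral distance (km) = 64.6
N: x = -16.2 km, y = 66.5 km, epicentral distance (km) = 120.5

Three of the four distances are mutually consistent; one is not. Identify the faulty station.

Solve using three stations at a time. Using L, M, N (subtract circle equations pairwise → linear system) gives (x, y) ≈ (47.6, -35.7).
Distances from that point to each station vs reported:
  K: calculated 112.4 vs reported 85.8 → residual 26.6 km
  L: calculated 110.2 vs reported 110.2 → residual 0.0 km
  M: calculated 64.6 vs reported 64.6 → residual 0.0 km
  N: calculated 120.5 vs reported 120.5 → residual 0.0 km
L, M, N are mutually consistent (residuals ≈ 0); K is off by 26.6 km.

K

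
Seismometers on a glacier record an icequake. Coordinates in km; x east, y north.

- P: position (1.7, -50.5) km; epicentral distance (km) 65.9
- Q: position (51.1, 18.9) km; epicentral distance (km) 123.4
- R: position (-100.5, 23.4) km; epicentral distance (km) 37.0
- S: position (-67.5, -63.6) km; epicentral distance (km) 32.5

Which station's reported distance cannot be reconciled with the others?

Solve using three stations at a time. Using P, Q, S (subtract circle equations pairwise → linear system) gives (x, y) ≈ (-61.4, -31.7).
Distances from that point to each station vs reported:
  P: calculated 65.9 vs reported 65.9 → residual 0.0 km
  Q: calculated 123.4 vs reported 123.4 → residual 0.0 km
  R: calculated 67.5 vs reported 37.0 → residual 30.5 km
  S: calculated 32.5 vs reported 32.5 → residual 0.0 km
P, Q, S are mutually consistent (residuals ≈ 0); R is off by 30.5 km.

R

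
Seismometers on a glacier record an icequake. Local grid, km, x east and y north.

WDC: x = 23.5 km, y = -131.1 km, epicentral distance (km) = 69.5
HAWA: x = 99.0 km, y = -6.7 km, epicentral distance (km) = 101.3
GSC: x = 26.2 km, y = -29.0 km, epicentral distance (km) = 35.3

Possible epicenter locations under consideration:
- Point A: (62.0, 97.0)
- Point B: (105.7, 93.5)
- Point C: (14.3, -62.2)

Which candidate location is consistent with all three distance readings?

For each candidate, compare |candidate − station| to the reported distance:
Point A: residuals WDC 161.8, HAWA 8.8, GSC 95.7 → max 161.8 km
Point B: residuals WDC 169.7, HAWA 0.9, GSC 110.7 → max 169.7 km
Point C: residuals WDC 0.0, HAWA 0.0, GSC 0.0 → max 0.0 km
Only Point C has all residuals ≈ 0.

Point C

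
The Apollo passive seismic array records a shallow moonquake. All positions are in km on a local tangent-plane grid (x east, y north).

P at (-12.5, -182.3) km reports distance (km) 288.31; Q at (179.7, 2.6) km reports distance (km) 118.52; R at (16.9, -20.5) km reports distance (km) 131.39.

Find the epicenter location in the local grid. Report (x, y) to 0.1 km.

Circle about each station: (x + 12.5)² + (y + 182.3)² = 288.31²; (x − 179.7)² + (y − 2.6)² = 118.52²; (x − 16.9)² + (y + 20.5)² = 131.39².
Subtracting the P equation from the Q and R equations removes the quadratic terms:
384.4 x + 369.8 y = 67984.98
58.8 x + 323.6 y = 33175.64
Solving the 2×2 system: x ≈ 94.8, y ≈ 85.3 km.

94.8 km east, 85.3 km north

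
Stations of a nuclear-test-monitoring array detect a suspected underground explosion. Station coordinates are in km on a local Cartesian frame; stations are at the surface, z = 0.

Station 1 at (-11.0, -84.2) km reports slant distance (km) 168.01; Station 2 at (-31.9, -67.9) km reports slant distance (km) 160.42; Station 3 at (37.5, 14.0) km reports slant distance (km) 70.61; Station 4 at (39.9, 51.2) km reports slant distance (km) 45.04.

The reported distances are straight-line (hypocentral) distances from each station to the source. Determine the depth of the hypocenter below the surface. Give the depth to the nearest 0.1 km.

depth ≈ 39.3 km

Each station gives a sphere (x−x_i)² + (y−y_i)² + z² = d_i² (stations at z=0).
Subtracting the Station 1 sphere from Station 2 and Station 3: z² cancels, leaving linear equations in x and y:
-41.8 x + 32.6 y = 910.16
97.0 x + 196.4 y = 17633.20
Solving: x ≈ 34.831, y ≈ 72.579 km (keep extra digits for the depth step; rounded: 34.8, 72.6).
Then from the Station 1 sphere: z² = 168.01² − (x + 11.0)² − (y + 84.2)² with x = 34.831, y = 72.579, so z ≈ 39.335 ≈ 39.3 km.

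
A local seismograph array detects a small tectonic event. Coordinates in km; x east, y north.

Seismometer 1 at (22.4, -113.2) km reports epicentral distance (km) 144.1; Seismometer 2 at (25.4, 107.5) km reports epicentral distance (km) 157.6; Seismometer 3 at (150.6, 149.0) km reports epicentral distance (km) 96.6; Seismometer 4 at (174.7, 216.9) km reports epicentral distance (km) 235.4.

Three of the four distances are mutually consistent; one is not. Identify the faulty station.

Solve using three stations at a time. Using Seismometer 1, Seismometer 2, Seismometer 4 (subtract circle equations pairwise → linear system) gives (x, y) ≈ (126.4, -13.5).
Distances from that point to each station vs reported:
  Seismometer 1: calculated 144.1 vs reported 144.1 → residual 0.0 km
  Seismometer 2: calculated 157.6 vs reported 157.6 → residual 0.0 km
  Seismometer 3: calculated 164.3 vs reported 96.6 → residual 67.7 km
  Seismometer 4: calculated 235.4 vs reported 235.4 → residual 0.0 km
Seismometer 1, Seismometer 2, Seismometer 4 are mutually consistent (residuals ≈ 0); Seismometer 3 is off by 67.7 km.

Seismometer 3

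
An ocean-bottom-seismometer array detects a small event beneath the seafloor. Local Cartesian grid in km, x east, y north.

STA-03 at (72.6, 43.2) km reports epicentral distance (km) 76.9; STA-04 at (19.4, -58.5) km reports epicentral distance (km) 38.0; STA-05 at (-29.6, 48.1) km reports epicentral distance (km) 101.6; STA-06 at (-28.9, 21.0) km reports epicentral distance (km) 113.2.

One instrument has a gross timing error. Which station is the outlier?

Solve using three stations at a time. Using STA-03, STA-04, STA-05 (subtract circle equations pairwise → linear system) gives (x, y) ≈ (39.6, -26.3).
Distances from that point to each station vs reported:
  STA-03: calculated 76.9 vs reported 76.9 → residual 0.0 km
  STA-04: calculated 38.0 vs reported 38.0 → residual 0.0 km
  STA-05: calculated 101.6 vs reported 101.6 → residual 0.0 km
  STA-06: calculated 83.3 vs reported 113.2 → residual 29.9 km
STA-03, STA-04, STA-05 are mutually consistent (residuals ≈ 0); STA-06 is off by 29.9 km.

STA-06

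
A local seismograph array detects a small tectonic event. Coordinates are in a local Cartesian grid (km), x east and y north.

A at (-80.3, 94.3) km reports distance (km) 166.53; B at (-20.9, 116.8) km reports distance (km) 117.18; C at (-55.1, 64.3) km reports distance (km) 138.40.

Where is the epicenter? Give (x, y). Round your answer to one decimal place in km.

Circle about each station: (x + 80.3)² + (y − 94.3)² = 166.53²; (x + 20.9)² + (y − 116.8)² = 117.18²; (x + 55.1)² + (y − 64.3)² = 138.40².
Subtracting pairs of circle equations eliminates x²+y² and gives linear equations (the radical axes):
118.8 x + 45.0 y = 12739.56
50.4 x − 60.0 y = 407.60
Solving the 2×2 system: x ≈ 83.3, y ≈ 63.2 km.
Check against A (with the unrounded x, y): √((x + 80.3)²+(y − 94.3)²) = 166.54 ≈ 166.53 km. ✓

(83.3, 63.2)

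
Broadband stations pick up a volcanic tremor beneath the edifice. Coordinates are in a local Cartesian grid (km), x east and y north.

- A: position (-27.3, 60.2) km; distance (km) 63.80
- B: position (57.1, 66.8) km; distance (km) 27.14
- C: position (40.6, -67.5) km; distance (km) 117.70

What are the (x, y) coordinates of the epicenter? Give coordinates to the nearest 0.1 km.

35.7 km east, 50.1 km north

Circle about each station: (x + 27.3)² + (y − 60.2)² = 63.80²; (x − 57.1)² + (y − 66.8)² = 27.14²; (x − 40.6)² + (y + 67.5)² = 117.70².
Subtracting the A equation from the B and C equations removes the quadratic terms:
168.8 x + 13.2 y = 6687.18
135.8 x − 255.4 y = -7947.57
Solving the 2×2 system: x ≈ 35.7, y ≈ 50.1 km.
Check against A (with the unrounded x, y): √((x + 27.3)²+(y − 60.2)²) = 63.80 ≈ 63.80 km. ✓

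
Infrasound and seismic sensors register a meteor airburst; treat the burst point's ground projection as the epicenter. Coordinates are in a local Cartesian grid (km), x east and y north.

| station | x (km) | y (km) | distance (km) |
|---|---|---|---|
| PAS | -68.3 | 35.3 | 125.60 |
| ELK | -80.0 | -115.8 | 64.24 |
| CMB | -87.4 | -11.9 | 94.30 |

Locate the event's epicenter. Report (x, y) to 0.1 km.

Circle about each station: (x + 68.3)² + (y − 35.3)² = 125.60²; (x + 80.0)² + (y + 115.8)² = 64.24²; (x + 87.4)² + (y + 11.9)² = 94.30².
Subtracting the PAS equation from the ELK and CMB equations removes the quadratic terms:
-23.4 x − 302.2 y = 25547.24
-38.2 x − 94.4 y = 8752.26
Solving the 2×2 system: x ≈ -25.0, y ≈ -82.6 km.

x ≈ -25.0 km, y ≈ -82.6 km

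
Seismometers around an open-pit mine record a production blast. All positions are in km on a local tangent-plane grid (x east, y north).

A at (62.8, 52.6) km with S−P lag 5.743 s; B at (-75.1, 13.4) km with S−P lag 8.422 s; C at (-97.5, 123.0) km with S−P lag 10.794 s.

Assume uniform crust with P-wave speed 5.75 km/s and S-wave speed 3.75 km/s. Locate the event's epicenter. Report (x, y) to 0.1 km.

Distance from S−P lag: d = Δt · v_P v_S / (v_P − v_S) = Δt · (5.75·3.75)/(5.75−3.75) ≈ 10.7812·Δt.
So d_A = 61.92, d_B = 90.80, d_C = 116.37 km.
Circle about each station: (x − 62.8)² + (y − 52.6)² = 61.92²; (x + 75.1)² + (y − 13.4)² = 90.80²; (x + 97.5)² + (y − 123.0)² = 116.37².
Subtracting pairs of circle equations eliminates x²+y² and gives linear equations (the radical axes):
-275.8 x − 78.4 y = -5301.58
-320.6 x + 140.8 y = 8216.76
Solving the 2×2 system: x ≈ 1.6, y ≈ 62.0 km.
Check against A (with the unrounded x, y): √((x − 62.8)²+(y − 52.6)²) = 61.92 ≈ 61.92 km. ✓

x ≈ 1.6 km, y ≈ 62.0 km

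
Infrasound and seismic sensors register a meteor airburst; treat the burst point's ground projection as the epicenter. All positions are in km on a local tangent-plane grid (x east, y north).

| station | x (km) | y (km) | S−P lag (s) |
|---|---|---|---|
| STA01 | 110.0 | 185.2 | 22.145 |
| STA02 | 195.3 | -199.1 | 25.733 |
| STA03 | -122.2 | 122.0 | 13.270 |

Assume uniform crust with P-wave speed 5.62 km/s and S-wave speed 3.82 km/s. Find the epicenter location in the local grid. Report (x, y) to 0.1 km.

Distance from S−P lag: d = Δt · v_P v_S / (v_P − v_S) = Δt · (5.62·3.82)/(5.62−3.82) ≈ 11.9269·Δt.
So d_STA01 = 264.12, d_STA02 = 306.91, d_STA03 = 158.27 km.
Circle about each station: (x − 110.0)² + (y − 185.2)² = 264.12²; (x − 195.3)² + (y + 199.1)² = 306.91²; (x + 122.2)² + (y − 122.0)² = 158.27².
Subtracting the STA01 equation from the STA02 and STA03 equations removes the quadratic terms:
170.6 x − 768.6 y = 6949.49
-464.4 x − 126.4 y = 28127.78
Solving the 2×2 system: x ≈ -54.8, y ≈ -21.2 km.

x ≈ -54.8 km, y ≈ -21.2 km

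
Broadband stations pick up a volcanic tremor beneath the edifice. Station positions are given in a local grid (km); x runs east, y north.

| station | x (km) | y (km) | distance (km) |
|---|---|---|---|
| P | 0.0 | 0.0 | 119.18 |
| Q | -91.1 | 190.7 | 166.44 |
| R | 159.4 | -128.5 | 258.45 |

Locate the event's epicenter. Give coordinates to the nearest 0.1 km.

x ≈ 52.7 km, y ≈ 106.9 km

Circle about each station: x² + y² = 119.18²; (x + 91.1)² + (y − 190.7)² = 166.44²; (x − 159.4)² + (y + 128.5)² = 258.45².
Subtracting the P equation from the Q and R equations removes the quadratic terms:
-182.2 x + 381.4 y = 31167.30
318.8 x − 257.0 y = -10671.92
Solving the 2×2 system: x ≈ 52.7, y ≈ 106.9 km.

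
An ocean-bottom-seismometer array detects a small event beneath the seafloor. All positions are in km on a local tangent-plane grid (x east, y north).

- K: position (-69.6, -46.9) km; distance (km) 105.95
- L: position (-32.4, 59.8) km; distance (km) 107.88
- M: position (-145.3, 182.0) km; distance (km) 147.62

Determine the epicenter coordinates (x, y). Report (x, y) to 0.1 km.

Circle about each station: (x + 69.6)² + (y + 46.9)² = 105.95²; (x + 32.4)² + (y − 59.8)² = 107.88²; (x + 145.3)² + (y − 182.0)² = 147.62².
Subtracting the K equation from the L and M equations removes the quadratic terms:
74.4 x + 213.4 y = -2830.66
-151.4 x + 457.8 y = 36626.06
Solving the 2×2 system: x ≈ -137.3, y ≈ 34.6 km.

x ≈ -137.3 km, y ≈ 34.6 km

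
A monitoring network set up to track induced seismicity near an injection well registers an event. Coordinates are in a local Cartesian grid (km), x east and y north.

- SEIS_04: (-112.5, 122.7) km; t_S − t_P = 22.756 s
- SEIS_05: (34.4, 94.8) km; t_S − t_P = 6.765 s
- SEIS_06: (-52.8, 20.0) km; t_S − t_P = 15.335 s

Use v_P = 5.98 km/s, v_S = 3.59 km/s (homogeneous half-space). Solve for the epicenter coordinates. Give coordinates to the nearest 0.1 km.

Distance from S−P lag: d = Δt · v_P v_S / (v_P − v_S) = Δt · (5.98·3.59)/(5.98−3.59) ≈ 8.9825·Δt.
So d_SEIS_04 = 204.41, d_SEIS_05 = 60.77, d_SEIS_06 = 137.75 km.
Circle about each station: (x + 112.5)² + (y − 122.7)² = 204.41²; (x − 34.4)² + (y − 94.8)² = 60.77²; (x + 52.8)² + (y − 20.0)² = 137.75².
Subtracting pairs of circle equations eliminates x²+y² and gives linear equations (the radical axes):
293.8 x − 55.8 y = 20549.32
119.4 x − 205.4 y = -1715.31
Solving the 2×2 system: x ≈ 80.4, y ≈ 55.1 km.

x ≈ 80.4 km, y ≈ 55.1 km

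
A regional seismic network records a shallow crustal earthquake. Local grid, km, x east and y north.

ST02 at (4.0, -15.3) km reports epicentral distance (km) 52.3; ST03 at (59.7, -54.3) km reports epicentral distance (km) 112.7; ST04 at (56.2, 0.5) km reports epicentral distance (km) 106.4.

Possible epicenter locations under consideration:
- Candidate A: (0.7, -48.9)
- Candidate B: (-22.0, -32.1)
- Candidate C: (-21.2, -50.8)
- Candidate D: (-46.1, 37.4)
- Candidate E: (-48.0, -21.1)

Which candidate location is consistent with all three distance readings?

For each candidate, compare |candidate − station| to the reported distance:
Candidate A: residuals ST02 18.5, ST03 53.5, ST04 32.1 → max 53.5 km
Candidate B: residuals ST02 21.3, ST03 28.0, ST04 21.7 → max 28.0 km
Candidate C: residuals ST02 8.8, ST03 31.7, ST04 13.5 → max 31.7 km
Candidate D: residuals ST02 20.4, ST03 27.3, ST04 2.4 → max 27.3 km
Candidate E: residuals ST02 0.0, ST03 0.0, ST04 0.0 → max 0.0 km
Only Candidate E has all residuals ≈ 0.

Candidate E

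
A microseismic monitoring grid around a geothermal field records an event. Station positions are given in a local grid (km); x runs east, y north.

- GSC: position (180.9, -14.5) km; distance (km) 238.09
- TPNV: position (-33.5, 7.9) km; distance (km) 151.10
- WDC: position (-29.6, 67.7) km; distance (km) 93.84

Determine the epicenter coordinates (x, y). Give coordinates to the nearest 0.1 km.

Circle about each station: (x − 180.9)² + (y + 14.5)² = 238.09²; (x + 33.5)² + (y − 7.9)² = 151.10²; (x + 29.6)² + (y − 67.7)² = 93.84².
Subtracting pairs of circle equations eliminates x²+y² and gives linear equations (the radical axes):
-428.8 x + 44.8 y = 2105.24
-421.0 x + 164.4 y = 20405.29
Solving the 2×2 system: x ≈ 11.0, y ≈ 152.3 km.

11.0 km east, 152.3 km north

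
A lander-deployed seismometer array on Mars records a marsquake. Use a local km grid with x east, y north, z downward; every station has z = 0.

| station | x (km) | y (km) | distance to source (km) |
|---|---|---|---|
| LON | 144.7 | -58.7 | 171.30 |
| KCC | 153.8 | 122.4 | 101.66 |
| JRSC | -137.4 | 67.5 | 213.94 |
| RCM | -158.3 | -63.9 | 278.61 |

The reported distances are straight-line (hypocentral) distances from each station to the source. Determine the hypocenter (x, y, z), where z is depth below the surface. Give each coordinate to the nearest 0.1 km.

(70.3, 88.3, 46.9)

Each station gives a sphere (x−x_i)² + (y−y_i)² + z² = d_i² (stations at z=0).
Subtracting the LON sphere from KCC and JRSC: z² cancels, leaving linear equations in x and y:
18.2 x + 362.2 y = 33261.35
-564.2 x + 252.4 y = -17375.40
Solving: x ≈ 70.298, y ≈ 88.299 km (keep extra digits for the depth step; rounded: 70.3, 88.3).
Then from the LON sphere: z² = 171.30² − (x − 144.7)² − (y + 58.7)² with x = 70.298, y = 88.299, so z ≈ 46.897 ≈ 46.9 km.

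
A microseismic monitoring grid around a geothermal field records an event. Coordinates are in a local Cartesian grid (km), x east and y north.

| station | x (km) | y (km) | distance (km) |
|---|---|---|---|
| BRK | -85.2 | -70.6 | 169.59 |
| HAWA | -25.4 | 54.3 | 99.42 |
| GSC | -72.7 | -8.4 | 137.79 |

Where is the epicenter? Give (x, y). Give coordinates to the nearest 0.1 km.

(63.8, 10.4)

Circle about each station: (x + 85.2)² + (y + 70.6)² = 169.59²; (x + 25.4)² + (y − 54.3)² = 99.42²; (x + 72.7)² + (y + 8.4)² = 137.79².
Subtracting the BRK equation from the HAWA and GSC equations removes the quadratic terms:
119.6 x + 249.8 y = 10226.68
25.0 x + 124.4 y = 2887.13
Solving the 2×2 system: x ≈ 63.8, y ≈ 10.4 km.
Check against BRK (with the unrounded x, y): √((x + 85.2)²+(y + 70.6)²) = 169.60 ≈ 169.59 km. ✓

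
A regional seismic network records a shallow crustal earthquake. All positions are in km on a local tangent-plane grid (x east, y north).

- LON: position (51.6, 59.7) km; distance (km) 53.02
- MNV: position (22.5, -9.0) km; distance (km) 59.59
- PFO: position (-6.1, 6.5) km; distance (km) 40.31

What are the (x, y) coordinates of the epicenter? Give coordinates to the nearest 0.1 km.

Circle about each station: (x − 51.6)² + (y − 59.7)² = 53.02²; (x − 22.5)² + (y + 9.0)² = 59.59²; (x + 6.1)² + (y − 6.5)² = 40.31².
Subtracting the LON equation from the MNV and PFO equations removes the quadratic terms:
-58.2 x − 137.4 y = -6379.25
-115.4 x − 106.4 y = -4960.97
Solving the 2×2 system: x ≈ 0.3, y ≈ 46.3 km.
Check against LON (with the unrounded x, y): √((x − 51.6)²+(y − 59.7)²) = 53.02 ≈ 53.02 km. ✓

x ≈ 0.3 km, y ≈ 46.3 km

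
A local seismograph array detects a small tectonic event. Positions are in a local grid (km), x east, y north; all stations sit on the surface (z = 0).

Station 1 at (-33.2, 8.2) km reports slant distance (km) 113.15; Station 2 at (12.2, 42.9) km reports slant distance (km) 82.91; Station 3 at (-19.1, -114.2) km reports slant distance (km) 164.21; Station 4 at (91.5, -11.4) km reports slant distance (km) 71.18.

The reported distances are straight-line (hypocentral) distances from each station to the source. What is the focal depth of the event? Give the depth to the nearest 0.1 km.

z ≈ 59.5 km

Each station gives a sphere (x−x_i)² + (y−y_i)² + z² = d_i² (stations at z=0).
Subtracting the Station 1 sphere from Station 2 and Station 3: z² cancels, leaving linear equations in x and y:
90.8 x + 69.4 y = 6748.62
28.2 x − 244.8 y = -1925.03
Solving: x ≈ 62.786, y ≈ 15.096 km (keep extra digits for the depth step; rounded: 62.8, 15.1).
Then from the Station 1 sphere: z² = 113.15² − (x + 33.2)² − (y − 8.2)² with x = 62.786, y = 15.096, so z ≈ 59.515 ≈ 59.5 km.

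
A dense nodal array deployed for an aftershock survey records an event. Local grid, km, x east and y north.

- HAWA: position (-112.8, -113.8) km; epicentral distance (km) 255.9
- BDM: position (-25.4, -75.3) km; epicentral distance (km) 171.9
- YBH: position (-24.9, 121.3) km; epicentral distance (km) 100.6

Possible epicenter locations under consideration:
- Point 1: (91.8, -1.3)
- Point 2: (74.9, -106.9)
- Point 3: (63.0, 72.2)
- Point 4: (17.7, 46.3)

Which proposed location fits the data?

Point 3

For each candidate, compare |candidate − station| to the reported distance:
Point 1: residuals HAWA 22.4, BDM 33.3, YBH 68.7 → max 68.7 km
Point 2: residuals HAWA 68.1, BDM 66.7, YBH 148.5 → max 148.5 km
Point 3: residuals HAWA 0.0, BDM 0.1, YBH 0.1 → max 0.1 km
Point 4: residuals HAWA 49.4, BDM 42.9, YBH 14.3 → max 49.4 km
Only Point 3 has all residuals ≈ 0.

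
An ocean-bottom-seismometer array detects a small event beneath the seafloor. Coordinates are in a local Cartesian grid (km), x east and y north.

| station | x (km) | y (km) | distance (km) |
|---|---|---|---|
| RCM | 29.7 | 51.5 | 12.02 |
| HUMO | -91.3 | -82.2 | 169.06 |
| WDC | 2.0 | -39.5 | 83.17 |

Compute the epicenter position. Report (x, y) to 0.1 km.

Circle about each station: (x − 29.7)² + (y − 51.5)² = 12.02²; (x + 91.3)² + (y + 82.2)² = 169.06²; (x − 2.0)² + (y + 39.5)² = 83.17².
Subtracting pairs of circle equations eliminates x²+y² and gives linear equations (the radical axes):
-242.0 x − 267.4 y = -16878.61
-55.4 x − 182.0 y = -8742.86
Solving the 2×2 system: x ≈ 25.1, y ≈ 40.4 km.
Check against RCM (with the unrounded x, y): √((x − 29.7)²+(y − 51.5)²) = 12.02 ≈ 12.02 km. ✓

(25.1, 40.4)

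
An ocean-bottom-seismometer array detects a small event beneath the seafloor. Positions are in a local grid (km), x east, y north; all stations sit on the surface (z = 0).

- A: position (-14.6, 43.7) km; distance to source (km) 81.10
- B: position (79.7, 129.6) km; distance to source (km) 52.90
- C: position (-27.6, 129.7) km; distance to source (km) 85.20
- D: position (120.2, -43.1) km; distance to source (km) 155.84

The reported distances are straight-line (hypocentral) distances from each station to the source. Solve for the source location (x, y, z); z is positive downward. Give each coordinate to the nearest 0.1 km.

x ≈ 46.8 km, y ≈ 93.0 km, depth ≈ 19.4 km

Each station gives a sphere (x−x_i)² + (y−y_i)² + z² = d_i² (stations at z=0).
Subtracting the A sphere from B and C: z² cancels, leaving linear equations in x and y:
188.6 x + 171.8 y = 24804.20
-26.0 x + 172.0 y = 14779.17
Solving: x ≈ 46.802, y ≈ 93.000 km (keep extra digits for the depth step; rounded: 46.8, 93.0).
Then from the A sphere: z² = 81.10² − (x + 14.6)² − (y − 43.7)² with x = 46.802, y = 93.000, so z ≈ 19.404 ≈ 19.4 km.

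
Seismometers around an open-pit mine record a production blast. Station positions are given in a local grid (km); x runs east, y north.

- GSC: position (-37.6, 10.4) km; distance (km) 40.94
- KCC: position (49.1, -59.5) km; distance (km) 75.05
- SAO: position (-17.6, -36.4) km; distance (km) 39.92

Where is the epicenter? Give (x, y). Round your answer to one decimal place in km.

Circle about each station: (x + 37.6)² + (y − 10.4)² = 40.94²; (x − 49.1)² + (y + 59.5)² = 75.05²; (x + 17.6)² + (y + 36.4)² = 39.92².
Subtracting the GSC equation from the KCC and SAO equations removes the quadratic terms:
173.4 x − 139.8 y = 472.72
40.0 x − 93.6 y = 195.28
Solving the 2×2 system: x ≈ 1.6, y ≈ -1.4 km.

x ≈ 1.6 km, y ≈ -1.4 km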